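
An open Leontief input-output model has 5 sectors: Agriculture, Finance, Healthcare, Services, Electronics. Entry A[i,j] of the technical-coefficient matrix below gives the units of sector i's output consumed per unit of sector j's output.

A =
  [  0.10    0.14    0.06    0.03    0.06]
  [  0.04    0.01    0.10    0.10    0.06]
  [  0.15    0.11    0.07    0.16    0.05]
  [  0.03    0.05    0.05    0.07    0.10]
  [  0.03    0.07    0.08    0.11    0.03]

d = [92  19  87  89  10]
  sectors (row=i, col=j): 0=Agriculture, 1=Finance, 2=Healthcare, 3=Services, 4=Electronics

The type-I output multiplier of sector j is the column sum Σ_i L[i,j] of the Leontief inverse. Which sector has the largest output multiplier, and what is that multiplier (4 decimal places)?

Form M = I − A:
  [  0.90   -0.14   -0.06   -0.03   -0.06]
  [ -0.04    0.99   -0.10   -0.10   -0.06]
  [ -0.15   -0.11    0.93   -0.16   -0.05]
  [ -0.03   -0.05   -0.05    0.93   -0.10]
  [ -0.03   -0.07   -0.08   -0.11    0.97]
Leontief inverse L = M⁻¹:
  [  1.1432    0.1847    0.1066    0.0865    0.0965]
  [  0.0770    1.0499    0.1338    0.1493    0.0920]
  [  0.2071    0.1739    1.1289    0.2321    0.1057]
  [  0.0591    0.0831    0.0838    1.1157    0.1281]
  [  0.0647    0.1052    0.1156    0.1591    1.0638]
Total output x = L · d:
  x_0 = 1.1432·92 + 0.1847·19 + 0.1066·87 + 0.0865·89 + 0.0965·10 = 126.6167
  x_1 = 0.0770·92 + 1.0499·19 + 0.1338·87 + 0.1493·89 + 0.0920·10 = 52.8786
  x_2 = 0.2071·92 + 0.1739·19 + 1.1289·87 + 0.2321·89 + 0.1057·10 = 142.2903
  x_3 = 0.0591·92 + 0.0831·19 + 0.0838·87 + 1.1157·89 + 0.1281·10 = 114.8789
  x_4 = 0.0647·92 + 0.1052·19 + 0.1156·87 + 0.1591·89 + 1.0638·10 = 42.8040
Output multipliers (column sums of L):
  Agriculture: 1.5511
  Finance: 1.5968
  Healthcare: 1.5686
  Services: 1.7427
  Electronics: 1.4862

Services (1.7427)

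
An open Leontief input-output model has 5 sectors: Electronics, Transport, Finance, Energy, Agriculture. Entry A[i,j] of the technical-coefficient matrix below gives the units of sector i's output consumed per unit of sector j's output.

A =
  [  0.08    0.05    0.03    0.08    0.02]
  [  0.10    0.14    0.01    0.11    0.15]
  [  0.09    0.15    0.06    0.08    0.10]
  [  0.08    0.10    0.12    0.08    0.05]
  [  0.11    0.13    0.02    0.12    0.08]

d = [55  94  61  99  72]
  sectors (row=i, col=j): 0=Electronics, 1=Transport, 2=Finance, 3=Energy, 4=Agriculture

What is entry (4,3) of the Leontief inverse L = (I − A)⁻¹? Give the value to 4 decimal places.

Form M = I − A:
  [  0.92   -0.05   -0.03   -0.08   -0.02]
  [ -0.10    0.86   -0.01   -0.11   -0.15]
  [ -0.09   -0.15    0.94   -0.08   -0.10]
  [ -0.08   -0.10   -0.12    0.92   -0.05]
  [ -0.11   -0.13   -0.02   -0.12    0.92]
Leontief inverse L = M⁻¹:
  [  1.1193    0.0963    0.0532    0.1203    0.0524]
  [  0.1831    1.2384    0.0489    0.1972    0.2219]
  [  0.1685    0.2457    1.0961    0.1617    0.1717]
  [  0.1492    0.1868    0.1560    1.1506    0.1132]
  [  0.1828    0.2162    0.0575    0.1958    1.1431]
Total output x = L · d:
  x_0 = 1.1193·55 + 0.0963·94 + 0.0532·61 + 0.1203·99 + 0.0524·72 = 89.5382
  x_1 = 0.1831·55 + 1.2384·94 + 0.0489·61 + 0.1972·99 + 0.2219·72 = 164.9687
  x_2 = 0.1685·55 + 0.2457·94 + 1.0961·61 + 0.1617·99 + 0.1717·72 = 127.6044
  x_3 = 0.1492·55 + 0.1868·94 + 0.1560·61 + 1.1506·99 + 0.1132·72 = 157.3382
  x_4 = 0.1828·55 + 0.2162·94 + 0.0575·61 + 0.1958·99 + 1.1431·72 = 135.5737

L[4,3] = 0.1958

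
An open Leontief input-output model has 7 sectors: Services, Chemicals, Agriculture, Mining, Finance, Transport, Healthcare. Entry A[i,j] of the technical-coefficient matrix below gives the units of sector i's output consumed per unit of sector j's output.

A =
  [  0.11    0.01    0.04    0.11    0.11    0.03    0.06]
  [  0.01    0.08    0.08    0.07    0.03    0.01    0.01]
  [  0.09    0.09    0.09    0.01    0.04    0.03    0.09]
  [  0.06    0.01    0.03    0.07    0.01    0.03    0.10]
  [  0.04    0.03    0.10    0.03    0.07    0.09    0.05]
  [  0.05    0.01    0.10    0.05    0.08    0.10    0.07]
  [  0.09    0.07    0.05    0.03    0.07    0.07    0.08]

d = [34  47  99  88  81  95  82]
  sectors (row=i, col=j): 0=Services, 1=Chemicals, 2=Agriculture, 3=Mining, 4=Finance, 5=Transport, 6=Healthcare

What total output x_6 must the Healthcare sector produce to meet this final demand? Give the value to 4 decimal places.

139.5863

Form M = I − A:
  [  0.89   -0.01   -0.04   -0.11   -0.11   -0.03   -0.06]
  [ -0.01    0.92   -0.08   -0.07   -0.03   -0.01   -0.01]
  [ -0.09   -0.09    0.91   -0.01   -0.04   -0.03   -0.09]
  [ -0.06   -0.01   -0.03    0.93   -0.01   -0.03   -0.10]
  [ -0.04   -0.03   -0.10   -0.03    0.93   -0.09   -0.05]
  [ -0.05   -0.01   -0.10   -0.05   -0.08    0.90   -0.07]
  [ -0.09   -0.07   -0.05   -0.03   -0.07   -0.07    0.92]
Leontief inverse L = M⁻¹:
  [  1.1668    0.0382    0.0917    0.1547    0.1599    0.0726    0.1165]
  [  0.0382    1.1045    0.1129    0.0934    0.0515    0.0287    0.0407]
  [  0.1417    0.1278    1.1422    0.0494    0.0865    0.0652    0.1374]
  [  0.0999    0.0317    0.0621    1.0991    0.0427    0.0575    0.1391]
  [  0.0878    0.0619    0.1534    0.0628    1.1135    0.1298    0.0986]
  [  0.1054    0.0439    0.1585    0.0874    0.1298    1.1461    0.1266]
  [  0.1427    0.1038    0.1054    0.0722    0.1203    0.1118    1.1306]
Total output x = L · d:
  x_0 = 1.1668·34 + 0.0382·47 + 0.0917·99 + 0.1547·88 + 0.1599·81 + 0.0726·95 + 0.1165·82 = 93.5506
  x_1 = 0.0382·34 + 1.1045·47 + 0.1129·99 + 0.0934·88 + 0.0515·81 + 0.0287·95 + 0.0407·82 = 82.8471
  x_2 = 0.1417·34 + 0.1278·47 + 1.1422·99 + 0.0494·88 + 0.0865·81 + 0.0652·95 + 0.1374·82 = 152.7171
  x_3 = 0.0999·34 + 0.0317·47 + 0.0621·99 + 1.0991·88 + 0.0427·81 + 0.0575·95 + 0.1391·82 = 128.0841
  x_4 = 0.0878·34 + 0.0619·47 + 0.1534·99 + 0.0628·88 + 1.1135·81 + 0.1298·95 + 0.0986·82 = 137.2194
  x_5 = 0.1054·34 + 0.0439·47 + 0.1585·99 + 0.0874·88 + 0.1298·81 + 1.1461·95 + 0.1266·82 = 158.8117
  x_6 = 0.1427·34 + 0.1038·47 + 0.1054·99 + 0.0722·88 + 0.1203·81 + 0.1118·95 + 1.1306·82 = 139.5863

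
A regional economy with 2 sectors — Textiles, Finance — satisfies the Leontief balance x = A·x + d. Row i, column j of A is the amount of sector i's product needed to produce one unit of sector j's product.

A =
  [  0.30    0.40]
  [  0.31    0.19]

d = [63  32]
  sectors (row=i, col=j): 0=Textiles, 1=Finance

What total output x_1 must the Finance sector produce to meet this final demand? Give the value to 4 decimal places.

94.6501

Form M = I − A:
  [  0.70   -0.40]
  [ -0.31    0.81]
Leontief inverse L = M⁻¹:
  [  1.8284    0.9029]
  [  0.6998    1.5801]
Total output x = L · d:
  x_0 = 1.8284·63 + 0.9029·32 = 144.0858
  x_1 = 0.6998·63 + 1.5801·32 = 94.6501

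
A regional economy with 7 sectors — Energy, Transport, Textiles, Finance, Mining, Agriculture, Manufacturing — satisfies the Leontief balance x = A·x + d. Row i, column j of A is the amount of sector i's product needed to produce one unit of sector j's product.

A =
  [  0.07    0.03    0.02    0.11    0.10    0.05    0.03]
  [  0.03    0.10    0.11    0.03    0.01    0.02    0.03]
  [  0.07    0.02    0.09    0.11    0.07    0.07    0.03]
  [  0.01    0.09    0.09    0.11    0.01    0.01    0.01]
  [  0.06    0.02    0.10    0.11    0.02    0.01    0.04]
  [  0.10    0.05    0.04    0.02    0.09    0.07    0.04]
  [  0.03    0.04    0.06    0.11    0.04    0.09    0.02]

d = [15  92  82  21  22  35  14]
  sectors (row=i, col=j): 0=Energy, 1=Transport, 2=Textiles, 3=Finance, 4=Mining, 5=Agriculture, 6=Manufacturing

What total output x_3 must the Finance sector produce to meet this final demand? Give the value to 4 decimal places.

49.2413

Form M = I − A:
  [  0.93   -0.03   -0.02   -0.11   -0.10   -0.05   -0.03]
  [ -0.03    0.90   -0.11   -0.03   -0.01   -0.02   -0.03]
  [ -0.07   -0.02    0.91   -0.11   -0.07   -0.07   -0.03]
  [ -0.01   -0.09   -0.09    0.89   -0.01   -0.01   -0.01]
  [ -0.06   -0.02   -0.10   -0.11    0.98   -0.01   -0.04]
  [ -0.10   -0.05   -0.04   -0.02   -0.09    0.93   -0.04]
  [ -0.03   -0.04   -0.06   -0.11   -0.04   -0.09    0.98]
Leontief inverse L = M⁻¹:
  [  1.1022    0.0644    0.0694    0.1704    0.1285    0.0737    0.0478]
  [  0.0573    1.1292    0.1540    0.0751    0.0351    0.0445    0.0450]
  [  0.1094    0.0572    1.1454    0.1787    0.1067    0.1013    0.0505]
  [  0.0325    0.1230    0.1360    1.1558    0.0297    0.0296    0.0231]
  [  0.0874    0.0505    0.1448    0.1674    1.0473    0.0350    0.0545]
  [  0.1382    0.0808    0.0866    0.0781    0.1253    1.0990    0.0601]
  [  0.0627    0.0749    0.1077    0.1630    0.0695    0.1160    1.0371]
Total output x = L · d:
  x_0 = 1.1022·15 + 0.0644·92 + 0.0694·82 + 0.1704·21 + 0.1285·22 + 0.0737·35 + 0.0478·14 = 37.8026
  x_1 = 0.0573·15 + 1.1292·92 + 0.1540·82 + 0.0751·21 + 0.0351·22 + 0.0445·35 + 0.0450·14 = 121.9075
  x_2 = 0.1094·15 + 0.0572·92 + 1.1454·82 + 0.1787·21 + 0.1067·22 + 0.1013·35 + 0.0505·14 = 111.1810
  x_3 = 0.0325·15 + 0.1230·92 + 0.1360·82 + 1.1558·21 + 0.0297·22 + 0.0296·35 + 0.0231·14 = 49.2413
  x_4 = 0.0874·15 + 0.0505·92 + 0.1448·82 + 0.1674·21 + 1.0473·22 + 0.0350·35 + 0.0545·14 = 46.3790
  x_5 = 0.1382·15 + 0.0808·92 + 0.0866·82 + 0.0781·21 + 0.1253·22 + 1.0990·35 + 0.0601·14 = 60.3110
  x_6 = 0.0627·15 + 0.0749·92 + 0.1077·82 + 0.1630·21 + 0.0695·22 + 0.1160·35 + 1.0371·14 = 40.1846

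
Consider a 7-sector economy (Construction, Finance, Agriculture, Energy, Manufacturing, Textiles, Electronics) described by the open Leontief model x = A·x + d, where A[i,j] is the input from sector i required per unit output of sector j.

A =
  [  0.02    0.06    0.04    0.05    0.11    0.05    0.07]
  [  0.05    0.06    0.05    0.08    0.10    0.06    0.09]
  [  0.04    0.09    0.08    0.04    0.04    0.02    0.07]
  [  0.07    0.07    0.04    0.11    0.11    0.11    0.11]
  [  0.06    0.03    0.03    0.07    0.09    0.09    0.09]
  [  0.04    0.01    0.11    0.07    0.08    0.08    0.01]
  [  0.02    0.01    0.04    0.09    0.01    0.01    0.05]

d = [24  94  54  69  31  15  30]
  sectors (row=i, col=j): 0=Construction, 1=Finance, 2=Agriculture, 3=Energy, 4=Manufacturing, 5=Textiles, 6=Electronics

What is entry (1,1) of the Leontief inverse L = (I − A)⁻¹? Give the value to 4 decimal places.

L[1,1] = 1.0974

Form M = I − A:
  [  0.98   -0.06   -0.04   -0.05   -0.11   -0.05   -0.07]
  [ -0.05    0.94   -0.05   -0.08   -0.10   -0.06   -0.09]
  [ -0.04   -0.09    0.92   -0.04   -0.04   -0.02   -0.07]
  [ -0.07   -0.07   -0.04    0.89   -0.11   -0.11   -0.11]
  [ -0.06   -0.03   -0.03   -0.07    0.91   -0.09   -0.09]
  [ -0.04   -0.01   -0.11   -0.07   -0.08    0.92   -0.01]
  [ -0.02   -0.01   -0.04   -0.09   -0.01   -0.01    0.95]
Leontief inverse L = M⁻¹:
  [  1.0517    0.0896    0.0768    0.1029    0.1624    0.0942    0.1199]
  [  0.0880    1.0974    0.0953    0.1450    0.1646    0.1135    0.1511]
  [  0.0681    0.1223    1.1151    0.0882    0.0876    0.0563    0.1179]
  [  0.1182    0.1160    0.0992    1.1932    0.1935    0.1797    0.1854]
  [  0.0946    0.0625    0.0737    0.1303    1.1501    0.1405    0.1439]
  [  0.0725    0.0450    0.1523    0.1201    0.1345    1.1253    0.0593]
  [  0.0389    0.0307    0.0613    0.1231    0.0407    0.0359    1.0814]
Total output x = L · d:
  x_0 = 1.0517·24 + 0.0896·94 + 0.0768·54 + 0.1029·69 + 0.1624·31 + 0.0942·15 + 0.1199·30 = 54.9579
  x_1 = 0.0880·24 + 1.0974·94 + 0.0953·54 + 0.1450·69 + 0.1646·31 + 0.1135·15 + 0.1511·30 = 131.7608
  x_2 = 0.0681·24 + 0.1223·94 + 1.1151·54 + 0.0882·69 + 0.0876·31 + 0.0563·15 + 0.1179·30 = 86.5312
  x_3 = 0.1182·24 + 0.1160·94 + 0.0992·54 + 1.1932·69 + 0.1935·31 + 0.1797·15 + 0.1854·30 = 115.6775
  x_4 = 0.0946·24 + 0.0625·94 + 0.0737·54 + 0.1303·69 + 1.1501·31 + 0.1405·15 + 0.1439·30 = 63.1975
  x_5 = 0.0725·24 + 0.0450·94 + 0.1523·54 + 0.1201·69 + 0.1345·31 + 1.1253·15 + 0.0593·30 = 45.3111
  x_6 = 0.0389·24 + 0.0307·94 + 0.0613·54 + 0.1231·69 + 0.0407·31 + 0.0359·15 + 1.0814·30 = 49.8674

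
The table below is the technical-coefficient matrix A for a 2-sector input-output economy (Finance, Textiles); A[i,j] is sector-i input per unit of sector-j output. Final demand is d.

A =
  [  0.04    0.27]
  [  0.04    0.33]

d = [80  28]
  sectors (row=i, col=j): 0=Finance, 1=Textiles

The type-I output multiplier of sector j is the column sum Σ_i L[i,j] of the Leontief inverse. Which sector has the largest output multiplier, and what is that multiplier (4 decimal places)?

Textiles (1.9450)

Form M = I − A:
  [  0.96   -0.27]
  [ -0.04    0.67]
Leontief inverse L = M⁻¹:
  [  1.0595    0.4269]
  [  0.0633    1.5180]
Total output x = L · d:
  x_0 = 1.0595·80 + 0.4269·28 = 96.7109
  x_1 = 0.0633·80 + 1.5180·28 = 47.5648
Output multipliers (column sums of L):
  Finance: 1.1227
  Textiles: 1.9450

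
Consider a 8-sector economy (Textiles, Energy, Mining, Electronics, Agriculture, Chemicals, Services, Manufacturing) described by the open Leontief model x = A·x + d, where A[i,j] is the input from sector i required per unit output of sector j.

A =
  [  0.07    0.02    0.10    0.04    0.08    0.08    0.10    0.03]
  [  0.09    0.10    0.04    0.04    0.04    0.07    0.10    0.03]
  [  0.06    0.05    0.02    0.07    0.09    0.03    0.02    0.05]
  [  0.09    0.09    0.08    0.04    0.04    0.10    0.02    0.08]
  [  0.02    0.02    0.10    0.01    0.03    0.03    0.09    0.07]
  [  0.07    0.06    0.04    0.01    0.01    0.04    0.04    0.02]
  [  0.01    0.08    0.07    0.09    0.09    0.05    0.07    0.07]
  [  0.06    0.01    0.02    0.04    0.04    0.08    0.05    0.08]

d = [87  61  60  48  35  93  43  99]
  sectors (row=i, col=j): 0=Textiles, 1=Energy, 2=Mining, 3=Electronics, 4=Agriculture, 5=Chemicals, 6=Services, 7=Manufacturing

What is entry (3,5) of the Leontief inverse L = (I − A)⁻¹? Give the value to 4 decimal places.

Form M = I − A:
  [  0.93   -0.02   -0.10   -0.04   -0.08   -0.08   -0.10   -0.03]
  [ -0.09    0.90   -0.04   -0.04   -0.04   -0.07   -0.10   -0.03]
  [ -0.06   -0.05    0.98   -0.07   -0.09   -0.03   -0.02   -0.05]
  [ -0.09   -0.09   -0.08    0.96   -0.04   -0.10   -0.02   -0.08]
  [ -0.02   -0.02   -0.10   -0.01    0.97   -0.03   -0.09   -0.07]
  [ -0.07   -0.06   -0.04   -0.01   -0.01    0.96   -0.04   -0.02]
  [ -0.01   -0.08   -0.07   -0.09   -0.09   -0.05    0.93   -0.07]
  [ -0.06   -0.01   -0.02   -0.04   -0.04   -0.08   -0.05    0.92]
Leontief inverse L = M⁻¹:
  [  1.1191    0.0679    0.1551    0.0813    0.1319    0.1303    0.1553    0.0789]
  [  0.1438    1.1534    0.0959    0.0816    0.0911    0.1252    0.1616    0.0766]
  [  0.1009    0.0855    1.0643    0.0972    0.1250    0.0727    0.0650    0.0884]
  [  0.1492    0.1394    0.1327    1.0786    0.0890    0.1566    0.0792    0.1266]
  [  0.0542    0.0536    0.1342    0.0425    1.0687    0.0660    0.1274    0.1069]
  [  0.1016    0.0890    0.0708    0.0336    0.0399    1.0713    0.0751    0.0450]
  [  0.0645    0.1330    0.1241    0.1306    0.1384    0.1058    1.1265    0.1231]
  [  0.0979    0.0422    0.0588    0.0671    0.0736    0.1200    0.0900    1.1156]
Total output x = L · d:
  x_0 = 1.1191·87 + 0.0679·61 + 0.1551·60 + 0.0813·48 + 0.1319·35 + 0.1303·93 + 0.1553·43 + 0.0789·99 = 145.9414
  x_1 = 0.1438·87 + 1.1534·61 + 0.0959·60 + 0.0816·48 + 0.0911·35 + 0.1252·93 + 0.1616·43 + 0.0766·99 = 121.9049
  x_2 = 0.1009·87 + 0.0855·61 + 1.0643·60 + 0.0972·48 + 0.1250·35 + 0.0727·93 + 0.0650·43 + 0.0884·99 = 105.2007
  x_3 = 0.1492·87 + 0.1394·61 + 0.1327·60 + 1.0786·48 + 0.0890·35 + 0.1566·93 + 0.0792·43 + 0.1266·99 = 114.8341
  x_4 = 0.0542·87 + 0.0536·61 + 0.1342·60 + 0.0425·48 + 1.0687·35 + 0.0660·93 + 0.1274·43 + 0.1069·99 = 77.6814
  x_5 = 0.1016·87 + 0.0890·61 + 0.0708·60 + 0.0336·48 + 0.0399·35 + 1.0713·93 + 0.0751·43 + 0.0450·99 = 128.8451
  x_6 = 0.0645·87 + 0.1330·61 + 0.1241·60 + 0.1306·48 + 0.1384·35 + 0.1058·93 + 1.1265·43 + 0.1231·99 = 102.7498
  x_7 = 0.0979·87 + 0.0422·61 + 0.0588·60 + 0.0671·48 + 0.0736·35 + 0.1200·93 + 0.0900·43 + 1.1156·99 = 145.8970

L[3,5] = 0.1566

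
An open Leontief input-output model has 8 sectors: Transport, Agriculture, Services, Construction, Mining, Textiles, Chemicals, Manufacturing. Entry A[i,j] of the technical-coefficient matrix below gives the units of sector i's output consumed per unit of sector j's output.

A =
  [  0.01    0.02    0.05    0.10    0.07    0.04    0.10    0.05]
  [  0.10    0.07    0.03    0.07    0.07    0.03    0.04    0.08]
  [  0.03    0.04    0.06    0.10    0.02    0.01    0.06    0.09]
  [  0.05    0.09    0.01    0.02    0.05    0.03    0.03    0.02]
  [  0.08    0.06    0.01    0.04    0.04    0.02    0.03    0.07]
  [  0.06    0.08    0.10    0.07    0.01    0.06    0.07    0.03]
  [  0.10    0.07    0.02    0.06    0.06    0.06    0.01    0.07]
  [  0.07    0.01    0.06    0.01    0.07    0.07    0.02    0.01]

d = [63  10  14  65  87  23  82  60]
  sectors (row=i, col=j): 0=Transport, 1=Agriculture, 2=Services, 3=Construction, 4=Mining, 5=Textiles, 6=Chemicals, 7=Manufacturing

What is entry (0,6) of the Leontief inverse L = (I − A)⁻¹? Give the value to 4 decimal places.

L[0,6] = 0.1280

Form M = I − A:
  [  0.99   -0.02   -0.05   -0.10   -0.07   -0.04   -0.10   -0.05]
  [ -0.10    0.93   -0.03   -0.07   -0.07   -0.03   -0.04   -0.08]
  [ -0.03   -0.04    0.94   -0.10   -0.02   -0.01   -0.06   -0.09]
  [ -0.05   -0.09   -0.01    0.98   -0.05   -0.03   -0.03   -0.02]
  [ -0.08   -0.06   -0.01   -0.04    0.96   -0.02   -0.03   -0.07]
  [ -0.06   -0.08   -0.10   -0.07   -0.01    0.94   -0.07   -0.03]
  [ -0.10   -0.07   -0.02   -0.06   -0.06   -0.06    0.99   -0.07]
  [ -0.07   -0.01   -0.06   -0.01   -0.07   -0.07   -0.02    0.99]
Leontief inverse L = M⁻¹:
  [  1.0575    0.0627    0.0765    0.1382    0.1055    0.0691    0.1280    0.0868]
  [  0.1494    1.1122    0.0619    0.1161    0.1136    0.0626    0.0776    0.1208]
  [  0.0715    0.0759    1.0857    0.1350    0.0551    0.0372    0.0870    0.1223]
  [  0.0841    0.1187    0.0298    1.0510    0.0776    0.0499    0.0538    0.0486]
  [  0.1158    0.0894    0.0334    0.0731    1.0724    0.0443    0.0572    0.0988]
  [  0.1093    0.1259    0.1348    0.1213    0.0498    1.0913    0.1082    0.0746]
  [  0.1447    0.1095    0.0521    0.1036    0.0992    0.0904    1.0470    0.1068]
  [  0.1003    0.0389    0.0851    0.0456    0.0941    0.0904    0.0485    1.0398]
Total output x = L · d:
  x_0 = 1.0575·63 + 0.0627·10 + 0.0765·14 + 0.1382·65 + 0.1055·87 + 0.0691·23 + 0.1280·82 + 0.0868·60 = 103.7785
  x_1 = 0.1494·63 + 1.1122·10 + 0.0619·14 + 0.1161·65 + 0.1136·87 + 0.0626·23 + 0.0776·82 + 0.1208·60 = 53.8919
  x_2 = 0.0715·63 + 0.0759·10 + 1.0857·14 + 0.1350·65 + 0.0551·87 + 0.0372·23 + 0.0870·82 + 0.1223·60 = 49.3617
  x_3 = 0.0841·63 + 0.1187·10 + 0.0298·14 + 1.0510·65 + 0.0776·87 + 0.0499·23 + 0.0538·82 + 0.0486·60 = 90.4486
  x_4 = 0.1158·63 + 0.0894·10 + 0.0334·14 + 0.0731·65 + 1.0724·87 + 0.0443·23 + 0.0572·82 + 0.0988·60 = 118.3383
  x_5 = 0.1093·63 + 0.1259·10 + 0.1348·14 + 0.1213·65 + 0.0498·87 + 1.0913·23 + 0.1082·82 + 0.0746·60 = 60.7004
  x_6 = 0.1447·63 + 0.1095·10 + 0.0521·14 + 0.1036·65 + 0.0992·87 + 0.0904·23 + 1.0470·82 + 0.1068·60 = 120.6374
  x_7 = 0.1003·63 + 0.0389·10 + 0.0851·14 + 0.0456·65 + 0.0941·87 + 0.0904·23 + 0.0485·82 + 1.0398·60 = 87.4900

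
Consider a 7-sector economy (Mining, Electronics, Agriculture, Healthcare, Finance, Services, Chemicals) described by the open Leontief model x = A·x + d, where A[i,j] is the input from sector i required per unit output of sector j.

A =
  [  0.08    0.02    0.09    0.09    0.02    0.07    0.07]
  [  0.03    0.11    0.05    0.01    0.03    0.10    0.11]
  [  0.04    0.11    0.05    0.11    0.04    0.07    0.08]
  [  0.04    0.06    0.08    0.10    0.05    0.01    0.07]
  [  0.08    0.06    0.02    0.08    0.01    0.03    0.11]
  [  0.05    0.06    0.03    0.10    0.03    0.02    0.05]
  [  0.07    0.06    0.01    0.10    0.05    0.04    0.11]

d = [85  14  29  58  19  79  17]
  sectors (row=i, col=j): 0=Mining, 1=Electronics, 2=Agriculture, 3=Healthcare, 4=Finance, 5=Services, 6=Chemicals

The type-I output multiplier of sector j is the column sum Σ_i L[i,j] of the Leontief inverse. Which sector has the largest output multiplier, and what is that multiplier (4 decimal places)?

Form M = I − A:
  [  0.92   -0.02   -0.09   -0.09   -0.02   -0.07   -0.07]
  [ -0.03    0.89   -0.05   -0.01   -0.03   -0.10   -0.11]
  [ -0.04   -0.11    0.95   -0.11   -0.04   -0.07   -0.08]
  [ -0.04   -0.06   -0.08    0.90   -0.05   -0.01   -0.07]
  [ -0.08   -0.06   -0.02   -0.08    0.99   -0.03   -0.11]
  [ -0.05   -0.06   -0.03   -0.10   -0.03    0.98   -0.05]
  [ -0.07   -0.06   -0.01   -0.10   -0.05   -0.04    0.89]
Leontief inverse L = M⁻¹:
  [  1.1218    0.0712    0.1292    0.1595    0.0480    0.1052    0.1330]
  [  0.0706    1.1651    0.0814    0.0702    0.0567    0.1394    0.1772]
  [  0.0850    0.1718    1.0915    0.1798    0.0713    0.1119    0.1553]
  [  0.0784    0.1115    0.1155    1.1609    0.0764    0.0449    0.1336]
  [  0.1180    0.1040    0.0538    0.1373    1.0352    0.0629    0.1693]
  [  0.0815    0.1003    0.0608    0.1490    0.0515    1.0480    0.1012]
  [  0.1130    0.1090    0.0466    0.1641    0.0775    0.0746    1.1768]
Total output x = L · d:
  x_0 = 1.1218·85 + 0.0712·14 + 0.1292·29 + 0.1595·58 + 0.0480·19 + 0.1052·79 + 0.1330·17 = 120.8320
  x_1 = 0.0706·85 + 1.1651·14 + 0.0814·29 + 0.0702·58 + 0.0567·19 + 0.1394·79 + 0.1772·17 = 43.8486
  x_2 = 0.0850·85 + 0.1718·14 + 1.0915·29 + 0.1798·58 + 0.0713·19 + 0.1119·79 + 0.1553·17 = 64.5508
  x_3 = 0.0784·85 + 0.1115·14 + 0.1155·29 + 1.1609·58 + 0.0764·19 + 0.0449·79 + 0.1336·17 = 86.1705
  x_4 = 0.1180·85 + 0.1040·14 + 0.0538·29 + 0.1373·58 + 1.0352·19 + 0.0629·79 + 0.1693·17 = 48.5262
  x_5 = 0.0815·85 + 0.1003·14 + 0.0608·29 + 0.1490·58 + 0.0515·19 + 1.0480·79 + 0.1012·17 = 104.2355
  x_6 = 0.1130·85 + 0.1090·14 + 0.0466·29 + 0.1641·58 + 0.0775·19 + 0.0746·79 + 1.1768·17 = 49.3792
Output multipliers (column sums of L):
  Mining: 1.6684
  Electronics: 1.8329
  Agriculture: 1.5788
  Healthcare: 2.0209
  Finance: 1.4166
  Services: 1.5869
  Chemicals: 2.0465

Chemicals (2.0465)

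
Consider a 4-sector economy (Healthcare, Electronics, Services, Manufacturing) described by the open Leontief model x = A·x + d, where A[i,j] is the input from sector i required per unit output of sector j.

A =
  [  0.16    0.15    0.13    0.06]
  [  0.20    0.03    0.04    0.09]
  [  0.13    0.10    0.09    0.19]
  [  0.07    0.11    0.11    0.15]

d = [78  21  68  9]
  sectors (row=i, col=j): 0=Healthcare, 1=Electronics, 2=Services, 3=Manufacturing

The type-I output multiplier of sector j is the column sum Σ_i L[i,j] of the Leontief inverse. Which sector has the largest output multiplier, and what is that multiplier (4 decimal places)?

Healthcare (2.0210)

Form M = I − A:
  [  0.84   -0.15   -0.13   -0.06]
  [ -0.20    0.97   -0.04   -0.09]
  [ -0.13   -0.10    0.91   -0.19]
  [ -0.07   -0.11   -0.11    0.85]
Leontief inverse L = M⁻¹:
  [  1.2950    0.2412    0.2156    0.1651]
  [  0.2940    1.1062    0.1103    0.1625]
  [  0.2544    0.1953    1.1804    0.3025]
  [  0.1776    0.1883    0.1848    1.2502]
Total output x = L · d:
  x_0 = 1.2950·78 + 0.2412·21 + 0.2156·68 + 0.1651·9 = 122.2229
  x_1 = 0.2940·78 + 1.1062·21 + 0.1103·68 + 0.1625·9 = 55.1219
  x_2 = 0.2544·78 + 0.1953·21 + 1.1804·68 + 0.3025·9 = 106.9341
  x_3 = 0.1776·78 + 0.1883·21 + 0.1848·68 + 1.2502·9 = 41.6256
Output multipliers (column sums of L):
  Healthcare: 2.0210
  Electronics: 1.7310
  Services: 1.6910
  Manufacturing: 1.8804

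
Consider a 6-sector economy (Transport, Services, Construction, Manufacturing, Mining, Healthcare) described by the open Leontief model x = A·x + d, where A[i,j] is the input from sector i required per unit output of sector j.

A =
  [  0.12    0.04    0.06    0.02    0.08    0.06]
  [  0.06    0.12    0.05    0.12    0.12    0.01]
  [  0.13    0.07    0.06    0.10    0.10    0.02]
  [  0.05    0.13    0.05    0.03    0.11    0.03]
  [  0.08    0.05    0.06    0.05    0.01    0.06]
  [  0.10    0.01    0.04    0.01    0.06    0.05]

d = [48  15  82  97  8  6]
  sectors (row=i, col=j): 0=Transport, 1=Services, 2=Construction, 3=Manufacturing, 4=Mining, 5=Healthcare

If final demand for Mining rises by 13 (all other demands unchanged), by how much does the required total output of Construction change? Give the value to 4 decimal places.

2.1080

Form M = I − A:
  [  0.88   -0.04   -0.06   -0.02   -0.08   -0.06]
  [ -0.06    0.88   -0.05   -0.12   -0.12   -0.01]
  [ -0.13   -0.07    0.94   -0.10   -0.10   -0.02]
  [ -0.05   -0.13   -0.05    0.97   -0.11   -0.03]
  [ -0.08   -0.05   -0.06   -0.05    0.99   -0.06]
  [ -0.10   -0.01   -0.04   -0.01   -0.06    0.95]
Leontief inverse L = M⁻¹:
  [  1.1795    0.0767    0.0937    0.0508    0.1250    0.0868]
  [  0.1255    1.1854    0.0935    0.1688    0.1844    0.0393]
  [  0.2005    0.1278    1.1036    0.1426    0.1622    0.0520]
  [  0.1069    0.1801    0.0861    1.0732    0.1617    0.0546]
  [  0.1279    0.0849    0.0874    0.0772    1.0530    0.0798]
  [  0.1431    0.0332    0.0637    0.0293    0.0901    1.0700]
Total output x = L · d:
  x_0 = 1.1795·48 + 0.0767·15 + 0.0937·82 + 0.0508·97 + 0.1250·8 + 0.0868·6 = 71.9038
  x_1 = 0.1255·48 + 1.1854·15 + 0.0935·82 + 0.1688·97 + 0.1844·8 + 0.0393·6 = 49.5502
  x_2 = 0.2005·48 + 0.1278·15 + 1.1036·82 + 0.1426·97 + 0.1622·8 + 0.0520·6 = 117.4747
  x_3 = 0.1069·48 + 0.1801·15 + 0.0861·82 + 1.0732·97 + 0.1617·8 + 0.0546·6 = 120.6133
  x_4 = 0.1279·48 + 0.0849·15 + 0.0874·82 + 0.0772·97 + 1.0530·8 + 0.0798·6 = 30.9734
  x_5 = 0.1431·48 + 0.0332·15 + 0.0637·82 + 0.0293·97 + 0.0901·8 + 1.0700·6 = 22.5783
Δx_2 = L[2,4] · Δd_4 = 0.1622 · 13 = 2.1080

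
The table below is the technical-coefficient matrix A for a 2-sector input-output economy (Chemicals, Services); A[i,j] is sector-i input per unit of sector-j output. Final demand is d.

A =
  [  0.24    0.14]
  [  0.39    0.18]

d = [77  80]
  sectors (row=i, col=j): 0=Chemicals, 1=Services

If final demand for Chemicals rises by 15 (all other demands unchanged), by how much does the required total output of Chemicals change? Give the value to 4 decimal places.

Form M = I − A:
  [  0.76   -0.14]
  [ -0.39    0.82]
Leontief inverse L = M⁻¹:
  [  1.4421    0.2462]
  [  0.6859    1.3366]
Total output x = L · d:
  x_0 = 1.4421·77 + 0.2462·80 = 130.7422
  x_1 = 0.6859·77 + 1.3366·80 = 159.7432
Δx_0 = L[0,0] · Δd_0 = 1.4421 · 15 = 21.6321

21.6321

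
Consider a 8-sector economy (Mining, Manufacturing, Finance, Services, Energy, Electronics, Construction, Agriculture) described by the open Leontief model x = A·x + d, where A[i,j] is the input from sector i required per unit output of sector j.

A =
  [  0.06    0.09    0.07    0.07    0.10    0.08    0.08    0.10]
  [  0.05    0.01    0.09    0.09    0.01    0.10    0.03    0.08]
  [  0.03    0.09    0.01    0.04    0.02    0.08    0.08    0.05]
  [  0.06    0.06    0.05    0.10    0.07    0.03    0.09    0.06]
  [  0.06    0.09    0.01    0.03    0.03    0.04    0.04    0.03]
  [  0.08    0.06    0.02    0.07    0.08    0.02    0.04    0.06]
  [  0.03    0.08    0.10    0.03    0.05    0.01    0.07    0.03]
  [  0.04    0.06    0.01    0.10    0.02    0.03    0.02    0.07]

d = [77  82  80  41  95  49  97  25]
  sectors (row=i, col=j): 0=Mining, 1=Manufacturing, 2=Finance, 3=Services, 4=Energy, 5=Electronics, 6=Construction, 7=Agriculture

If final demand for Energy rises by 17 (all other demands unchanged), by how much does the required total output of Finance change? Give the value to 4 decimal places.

0.9145

Form M = I − A:
  [  0.94   -0.09   -0.07   -0.07   -0.10   -0.08   -0.08   -0.10]
  [ -0.05    0.99   -0.09   -0.09   -0.01   -0.10   -0.03   -0.08]
  [ -0.03   -0.09    0.99   -0.04   -0.02   -0.08   -0.08   -0.05]
  [ -0.06   -0.06   -0.05    0.90   -0.07   -0.03   -0.09   -0.06]
  [ -0.06   -0.09   -0.01   -0.03    0.97   -0.04   -0.04   -0.03]
  [ -0.08   -0.06   -0.02   -0.07   -0.08    0.98   -0.04   -0.06]
  [ -0.03   -0.08   -0.10   -0.03   -0.05   -0.01    0.93   -0.03]
  [ -0.04   -0.06   -0.01   -0.10   -0.02   -0.03   -0.02    0.93]
Leontief inverse L = M⁻¹:
  [  1.1190    0.1656    0.1220    0.1482    0.1523    0.1356    0.1424    0.1689]
  [  0.0933    1.0662    0.1236    0.1490    0.0520    0.1380    0.0785    0.1311]
  [  0.0672    0.1338    1.0473    0.0901    0.0538    0.1137    0.1181    0.0937]
  [  0.1070    0.1225    0.0959    1.1632    0.1142    0.0743    0.1446    0.1154]
  [  0.0917    0.1273    0.0419    0.0727    1.0589    0.0722    0.0728    0.0689]
  [  0.1207    0.1119    0.0571    0.1243    0.1177    1.0591    0.0839    0.1085]
  [  0.0634    0.1267    0.1344    0.0749    0.0787    0.0481    1.1106    0.0712]
  [  0.0736    0.0996    0.0404    0.1492    0.0510    0.0607    0.0562    1.1109]
Total output x = L · d:
  x_0 = 1.1190·77 + 0.1656·82 + 0.1220·80 + 0.1482·41 + 0.1523·95 + 0.1356·49 + 0.1424·97 + 0.1689·25 = 154.7301
  x_1 = 0.0933·77 + 1.0662·82 + 0.1236·80 + 0.1490·41 + 0.0520·95 + 0.1380·49 + 0.0785·97 + 0.1311·25 = 133.2152
  x_2 = 0.0672·77 + 0.1338·82 + 1.0473·80 + 0.0901·41 + 0.0538·95 + 0.1137·49 + 0.1181·97 + 0.0937·25 = 128.0996
  x_3 = 0.1070·77 + 0.1225·82 + 0.0959·80 + 1.1632·41 + 0.1142·95 + 0.0743·49 + 0.1446·97 + 0.1154·25 = 105.0324
  x_4 = 0.0917·77 + 0.1273·82 + 0.0419·80 + 0.0727·41 + 1.0589·95 + 0.0722·49 + 0.0728·97 + 0.0689·25 = 136.7544
  x_5 = 0.1207·77 + 0.1119·82 + 0.0571·80 + 0.1243·41 + 0.1177·95 + 1.0591·49 + 0.0839·97 + 0.1085·25 = 102.0582
  x_6 = 0.0634·77 + 0.1267·82 + 0.1344·80 + 0.0749·41 + 0.0787·95 + 0.0481·49 + 1.1106·97 + 0.0712·25 = 148.4357
  x_7 = 0.0736·77 + 0.0996·82 + 0.0404·80 + 0.1492·41 + 0.0510·95 + 0.0607·49 + 0.0562·97 + 1.1109·25 = 64.2278
Δx_2 = L[2,4] · Δd_4 = 0.0538 · 17 = 0.9145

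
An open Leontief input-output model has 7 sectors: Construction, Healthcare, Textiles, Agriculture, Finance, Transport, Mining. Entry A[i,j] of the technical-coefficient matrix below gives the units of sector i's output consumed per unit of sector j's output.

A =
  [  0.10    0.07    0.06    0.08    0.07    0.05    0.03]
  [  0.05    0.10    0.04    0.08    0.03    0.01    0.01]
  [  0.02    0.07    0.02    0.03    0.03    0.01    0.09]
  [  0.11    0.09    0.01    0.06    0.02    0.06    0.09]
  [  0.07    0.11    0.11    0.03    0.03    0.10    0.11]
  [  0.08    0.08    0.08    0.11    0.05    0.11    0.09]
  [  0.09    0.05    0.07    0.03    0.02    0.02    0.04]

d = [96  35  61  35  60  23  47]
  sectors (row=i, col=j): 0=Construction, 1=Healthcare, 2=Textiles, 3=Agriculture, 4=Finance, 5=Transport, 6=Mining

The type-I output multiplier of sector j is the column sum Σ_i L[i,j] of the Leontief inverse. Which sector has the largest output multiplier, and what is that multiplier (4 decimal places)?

Healthcare (1.9741)

Form M = I − A:
  [  0.90   -0.07   -0.06   -0.08   -0.07   -0.05   -0.03]
  [ -0.05    0.90   -0.04   -0.08   -0.03   -0.01   -0.01]
  [ -0.02   -0.07    0.98   -0.03   -0.03   -0.01   -0.09]
  [ -0.11   -0.09   -0.01    0.94   -0.02   -0.06   -0.09]
  [ -0.07   -0.11   -0.11   -0.03    0.97   -0.10   -0.11]
  [ -0.08   -0.08   -0.08   -0.11   -0.05    0.89   -0.09]
  [ -0.09   -0.05   -0.07   -0.03   -0.02   -0.02    0.96]
Leontief inverse L = M⁻¹:
  [  1.1605    0.1358    0.1021    0.1298    0.1000    0.0896    0.0793]
  [  0.0897    1.1456    0.0644    0.1138    0.0488    0.0327    0.0401]
  [  0.0529    0.1049    1.0438    0.0549    0.0442    0.0271    0.1134]
  [  0.1703    0.1498    0.0504    1.1095    0.0489    0.0950    0.1301]
  [  0.1362    0.1834    0.1594    0.0879    1.0638    0.1407    0.1644]
  [  0.1589    0.1627    0.1338    0.1752    0.0873    1.1609    0.1545]
  [  0.1288    0.0919    0.0967    0.0623    0.0407    0.0422    1.0702]
Total output x = L · d:
  x_0 = 1.1605·96 + 0.1358·35 + 0.1021·61 + 0.1298·35 + 0.1000·60 + 0.0896·23 + 0.0793·47 = 138.7193
  x_1 = 0.0897·96 + 1.1456·35 + 0.0644·61 + 0.1138·35 + 0.0488·60 + 0.0327·23 + 0.0401·47 = 62.1818
  x_2 = 0.0529·96 + 0.1049·35 + 1.0438·61 + 0.0549·35 + 0.0442·60 + 0.0271·23 + 0.1134·47 = 82.9482
  x_3 = 0.1703·96 + 0.1498·35 + 0.0504·61 + 1.1095·35 + 0.0489·60 + 0.0950·23 + 0.1301·47 = 74.7402
  x_4 = 0.1362·96 + 0.1834·35 + 0.1594·61 + 0.0879·35 + 1.0638·60 + 0.1407·23 + 0.1644·47 = 107.0832
  x_5 = 0.1589·96 + 0.1627·35 + 0.1338·61 + 0.1752·35 + 0.0873·60 + 1.1609·23 + 0.1545·47 = 74.4344
  x_6 = 0.1288·96 + 0.0919·35 + 0.0967·61 + 0.0623·35 + 0.0407·60 + 0.0422·23 + 1.0702·47 = 77.3675
Output multipliers (column sums of L):
  Construction: 1.8972
  Healthcare: 1.9741
  Textiles: 1.6505
  Agriculture: 1.7335
  Finance: 1.4337
  Transport: 1.5882
  Mining: 1.7519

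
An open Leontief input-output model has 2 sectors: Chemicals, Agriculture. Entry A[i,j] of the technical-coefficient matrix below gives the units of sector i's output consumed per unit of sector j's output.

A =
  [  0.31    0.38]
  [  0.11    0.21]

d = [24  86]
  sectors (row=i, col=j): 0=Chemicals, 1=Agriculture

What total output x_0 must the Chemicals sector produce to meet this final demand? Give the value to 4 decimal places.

102.6028

Form M = I − A:
  [  0.69   -0.38]
  [ -0.11    0.79]
Leontief inverse L = M⁻¹:
  [  1.5696    0.7550]
  [  0.2186    1.3710]
Total output x = L · d:
  x_0 = 1.5696·24 + 0.7550·86 = 102.6028
  x_1 = 0.2186·24 + 1.3710·86 = 123.1472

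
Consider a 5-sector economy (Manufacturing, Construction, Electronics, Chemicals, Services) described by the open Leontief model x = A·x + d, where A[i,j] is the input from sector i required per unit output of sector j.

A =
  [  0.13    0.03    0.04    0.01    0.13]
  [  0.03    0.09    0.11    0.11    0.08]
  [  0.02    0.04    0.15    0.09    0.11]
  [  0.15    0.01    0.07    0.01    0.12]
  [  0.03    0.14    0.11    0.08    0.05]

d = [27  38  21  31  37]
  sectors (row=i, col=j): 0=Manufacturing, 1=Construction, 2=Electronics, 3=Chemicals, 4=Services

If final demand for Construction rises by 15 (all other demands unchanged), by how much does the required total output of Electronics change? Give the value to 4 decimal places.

1.2610

Form M = I − A:
  [  0.87   -0.03   -0.04   -0.01   -0.13]
  [ -0.03    0.91   -0.11   -0.11   -0.08]
  [ -0.02   -0.04    0.85   -0.09   -0.11]
  [ -0.15   -0.01   -0.07    0.99   -0.12]
  [ -0.03   -0.14   -0.11   -0.08    0.95]
Leontief inverse L = M⁻¹:
  [  1.1676    0.0709    0.0911    0.0426    0.1817]
  [  0.0751    1.1336    0.1819    0.1551    0.1464]
  [  0.0604    0.0841    1.2239    0.1353    0.1741]
  [  0.1905    0.0504    0.1242    1.0432    0.1765]
  [  0.0710    0.1833    0.1819    0.1277    1.1150]
Total output x = L · d:
  x_0 = 1.1676·27 + 0.0709·38 + 0.0911·21 + 0.0426·31 + 0.1817·37 = 44.1780
  x_1 = 0.0751·27 + 1.1336·38 + 0.1819·21 + 0.1551·31 + 0.1464·37 = 59.1483
  x_2 = 0.0604·27 + 0.0841·38 + 1.2239·21 + 0.1353·31 + 0.1741·37 = 41.1623
  x_3 = 0.1905·27 + 0.0504·38 + 0.1242·21 + 1.0432·31 + 0.1765·37 = 48.5344
  x_4 = 0.0710·27 + 0.1833·38 + 0.1819·21 + 0.1277·31 + 1.1150·37 = 57.9123
Δx_2 = L[2,1] · Δd_1 = 0.0841 · 15 = 1.2610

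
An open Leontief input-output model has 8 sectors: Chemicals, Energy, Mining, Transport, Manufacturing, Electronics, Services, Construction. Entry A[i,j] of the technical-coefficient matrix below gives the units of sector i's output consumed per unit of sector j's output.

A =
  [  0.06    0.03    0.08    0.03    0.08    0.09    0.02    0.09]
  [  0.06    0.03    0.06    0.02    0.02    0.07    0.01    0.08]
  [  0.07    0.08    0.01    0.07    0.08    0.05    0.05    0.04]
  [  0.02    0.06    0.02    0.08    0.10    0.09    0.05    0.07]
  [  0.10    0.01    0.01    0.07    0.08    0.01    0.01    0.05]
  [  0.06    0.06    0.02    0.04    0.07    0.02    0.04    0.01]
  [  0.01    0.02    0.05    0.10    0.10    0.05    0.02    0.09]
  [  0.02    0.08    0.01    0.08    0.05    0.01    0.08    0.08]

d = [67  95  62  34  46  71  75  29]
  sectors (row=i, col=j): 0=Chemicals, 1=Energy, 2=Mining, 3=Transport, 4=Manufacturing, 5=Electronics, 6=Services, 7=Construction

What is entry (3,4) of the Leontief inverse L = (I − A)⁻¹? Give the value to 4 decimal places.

Form M = I − A:
  [  0.94   -0.03   -0.08   -0.03   -0.08   -0.09   -0.02   -0.09]
  [ -0.06    0.97   -0.06   -0.02   -0.02   -0.07   -0.01   -0.08]
  [ -0.07   -0.08    0.99   -0.07   -0.08   -0.05   -0.05   -0.04]
  [ -0.02   -0.06   -0.02    0.92   -0.10   -0.09   -0.05   -0.07]
  [ -0.10   -0.01   -0.01   -0.07    0.92   -0.01   -0.01   -0.05]
  [ -0.06   -0.06   -0.02   -0.04   -0.07    0.98   -0.04   -0.01]
  [ -0.01   -0.02   -0.05   -0.10   -0.10   -0.05    0.98   -0.09]
  [ -0.02   -0.08   -0.01   -0.08   -0.05   -0.01   -0.08    0.92]
Leontief inverse L = M⁻¹:
  [  1.1036    0.0690    0.1028    0.0786    0.1374    0.1241    0.0502    0.1381]
  [  0.0901    1.0604    0.0781    0.0545    0.0609    0.0965    0.0335    0.1162]
  [  0.1092    0.1116    1.0358    0.1147    0.1341    0.0875    0.0743    0.0897]
  [  0.0617    0.0963    0.0430    1.1309    0.1587    0.1255    0.0787    0.1200]
  [  0.1311    0.0351    0.0294    0.1056    1.1244    0.0397    0.0303    0.0897]
  [  0.0896    0.0813    0.0392    0.0716    0.1090    1.0474    0.0559    0.0458]
  [  0.0476    0.0558    0.0678    0.1491    0.1551    0.0820    1.0490    0.1357]
  [  0.0506    0.1109    0.0319    0.1255    0.0993    0.0436    0.1051    1.1286]
Total output x = L · d:
  x_0 = 1.1036·67 + 0.0690·95 + 0.1028·62 + 0.0786·34 + 0.1374·46 + 0.1241·71 + 0.0502·75 + 0.1381·29 = 112.4415
  x_1 = 0.0901·67 + 1.0604·95 + 0.0781·62 + 0.0545·34 + 0.0609·46 + 0.0965·71 + 0.0335·75 + 0.1162·29 = 129.0053
  x_2 = 0.1092·67 + 0.1116·95 + 1.0358·62 + 0.1147·34 + 0.1341·46 + 0.0875·71 + 0.0743·75 + 0.0897·29 = 106.5916
  x_3 = 0.0617·67 + 0.0963·95 + 0.0430·62 + 1.1309·34 + 0.1587·46 + 0.1255·71 + 0.0787·75 + 0.1200·29 = 79.9876
  x_4 = 0.1311·67 + 0.0351·95 + 0.0294·62 + 0.1056·34 + 1.1244·46 + 0.0397·71 + 0.0303·75 + 0.0897·29 = 76.9461
  x_5 = 0.0896·67 + 0.0813·95 + 0.0392·62 + 0.0716·34 + 0.1090·46 + 1.0474·71 + 0.0559·75 + 0.0458·29 = 103.4920
  x_6 = 0.0476·67 + 0.0558·95 + 0.0678·62 + 0.1491·34 + 0.1551·46 + 0.0820·71 + 1.0490·75 + 0.1357·29 = 113.3300
  x_7 = 0.0506·67 + 0.1109·95 + 0.0319·62 + 0.1255·34 + 0.0993·46 + 0.0436·71 + 0.1051·75 + 1.1286·29 = 68.4596

L[3,4] = 0.1587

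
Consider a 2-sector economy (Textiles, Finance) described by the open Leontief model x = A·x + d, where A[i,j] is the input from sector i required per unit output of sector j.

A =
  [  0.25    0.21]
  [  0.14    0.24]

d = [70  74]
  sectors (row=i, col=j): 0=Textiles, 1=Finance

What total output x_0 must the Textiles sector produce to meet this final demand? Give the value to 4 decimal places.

127.1550

Form M = I − A:
  [  0.75   -0.21]
  [ -0.14    0.76]
Leontief inverse L = M⁻¹:
  [  1.4058    0.3885]
  [  0.2590    1.3873]
Total output x = L · d:
  x_0 = 1.4058·70 + 0.3885·74 = 127.1550
  x_1 = 0.2590·70 + 1.3873·74 = 120.7917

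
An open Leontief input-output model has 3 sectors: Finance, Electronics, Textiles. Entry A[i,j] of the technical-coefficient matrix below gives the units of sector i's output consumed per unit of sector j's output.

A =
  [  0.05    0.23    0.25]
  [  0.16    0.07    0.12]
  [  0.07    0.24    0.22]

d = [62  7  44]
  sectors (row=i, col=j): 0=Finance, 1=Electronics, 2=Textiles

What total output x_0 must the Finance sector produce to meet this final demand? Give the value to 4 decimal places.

93.0336

Form M = I − A:
  [  0.95   -0.23   -0.25]
  [ -0.16    0.93   -0.12]
  [ -0.07   -0.24    0.78]
Leontief inverse L = M⁻¹:
  [  1.1509    0.3955    0.4297]
  [  0.2201    1.1954    0.2544]
  [  0.1710    0.4033    1.3989]
Total output x = L · d:
  x_0 = 1.1509·62 + 0.3955·7 + 0.4297·44 = 93.0336
  x_1 = 0.2201·62 + 1.1954·7 + 0.2544·44 = 33.2071
  x_2 = 0.1710·62 + 0.4033·7 + 1.3989·44 = 74.9770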